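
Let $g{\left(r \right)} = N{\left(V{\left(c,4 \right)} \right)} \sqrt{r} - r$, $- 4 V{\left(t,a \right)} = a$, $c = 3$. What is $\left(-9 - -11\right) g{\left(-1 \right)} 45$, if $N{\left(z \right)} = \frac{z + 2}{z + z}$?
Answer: $90 - 45 i \approx 90.0 - 45.0 i$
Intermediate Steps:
$V{\left(t,a \right)} = - \frac{a}{4}$
$N{\left(z \right)} = \frac{2 + z}{2 z}$
$g{\left(r \right)} = - r - \frac{\sqrt{r}}{2}$ ($g{\left(r \right)} = \frac{2 - 1}{2 \left(\left(- \frac{1}{4}\right) 4\right)} \sqrt{r} - r = \frac{2 - 1}{2 \left(-1\right)} \sqrt{r} - r = \frac{1}{2} \left(-1\right) 1 \sqrt{r} - r = - \frac{\sqrt{r}}{2} - r = - r - \frac{\sqrt{r}}{2}$)
$\left(-9 - -11\right) g{\left(-1 \right)} 45 = \left(-9 - -11\right) \left(\left(-1\right) \left(-1\right) - \frac{\sqrt{-1}}{2}\right) 45 = \left(-9 + 11\right) \left(1 - \frac{i}{2}\right) 45 = 2 \left(1 - \frac{i}{2}\right) 45 = \left(2 - i\right) 45 = 90 - 45 i$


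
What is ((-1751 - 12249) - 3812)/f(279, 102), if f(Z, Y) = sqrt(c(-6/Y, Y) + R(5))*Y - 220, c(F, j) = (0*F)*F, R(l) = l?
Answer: -195932/181 - 454206*sqrt(5)/905 ≈ -2204.7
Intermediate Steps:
c(F, j) = 0 (c(F, j) = 0*F = 0)
f(Z, Y) = -220 + Y*sqrt(5) (f(Z, Y) = sqrt(0 + 5)*Y - 220 = sqrt(5)*Y - 220 = Y*sqrt(5) - 220 = -220 + Y*sqrt(5))
((-1751 - 12249) - 3812)/f(279, 102) = ((-1751 - 12249) - 3812)/(-220 + 102*sqrt(5)) = (-14000 - 3812)/(-220 + 102*sqrt(5)) = -17812/(-220 + 102*sqrt(5))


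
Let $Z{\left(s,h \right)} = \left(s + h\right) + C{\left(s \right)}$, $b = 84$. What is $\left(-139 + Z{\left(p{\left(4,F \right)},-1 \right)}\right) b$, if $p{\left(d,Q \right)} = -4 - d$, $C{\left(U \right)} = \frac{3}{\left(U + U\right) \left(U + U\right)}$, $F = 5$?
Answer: $- \frac{795585}{64} \approx -12431.0$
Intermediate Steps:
$C{\left(U \right)} = \frac{3}{4 U^{2}}$ ($C{\left(U \right)} = \frac{3}{2 U 2 U} = \frac{3}{4 U^{2}}$)
$Z{\left(s,h \right)} = h + s + \frac{3}{4 s^{2}}$ ($Z{\left(s,h \right)} = \left(s + h\right) + \frac{3}{4 s^{2}} = \left(h + s\right) + \frac{3}{4 s^{2}} = h + s + \frac{3}{4 s^{2}}$)
$\left(-139 + Z{\left(p{\left(4,F \right)},-1 \right)}\right) b = \left(-139 - \left(9 - \frac{3}{4 \left(-4 - 4\right)^{2}}\right)\right) 84 = \left(-139 - \left(9 - \frac{3}{256}\right)\right) 84 = \left(-139 - \frac{2301}{256}\right) 84 = \left(- \frac{37885}{256}\right) 84 = - \frac{795585}{64}$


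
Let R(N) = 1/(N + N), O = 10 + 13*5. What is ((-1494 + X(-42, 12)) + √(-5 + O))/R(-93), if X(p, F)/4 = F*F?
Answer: 170748 - 186*√70 ≈ 1.6919e+5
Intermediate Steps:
O = 75 (O = 10 + 65 = 75)
X(p, F) = 4*F² (X(p, F) = 4*(F*F) = 4*F²)
R(N) = 1/(2*N)
((-1494 + X(-42, 12)) + √(-5 + O))/R(-93) = ((-1494 + 4*12²) + √(-5 + 75))/(((½)/(-93))) = ((-1494 + 4*144) + √70)/(((½)*(-1/93))) = ((-1494 + 576) + √70)/(-1/186) = (-918 + √70)*(-186) = 170748 - 186*√70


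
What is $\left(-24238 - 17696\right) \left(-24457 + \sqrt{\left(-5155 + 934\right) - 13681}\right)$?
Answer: $1025579838 - 41934 i \sqrt{17902} \approx 1.0256 \cdot 10^{9} - 5.6107 \cdot 10^{6} i$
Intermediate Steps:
$\left(-24238 - 17696\right) \left(-24457 + \sqrt{\left(-5155 + 934\right) - 13681}\right) = - 41934 \left(-24457 + \sqrt{-4221 - 13681}\right) = - 41934 \left(-24457 + \sqrt{-17902}\right) = - 41934 \left(-24457 + i \sqrt{17902}\right) = 1025579838 - 41934 i \sqrt{17902}$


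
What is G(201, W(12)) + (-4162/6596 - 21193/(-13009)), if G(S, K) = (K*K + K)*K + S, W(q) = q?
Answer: 88982155571/42903682 ≈ 2074.0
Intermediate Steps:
G(S, K) = S + K*(K + K**2) (G(S, K) = (K**2 + K)*K + S = (K + K**2)*K + S = K*(K + K**2) + S = S + K*(K + K**2))
G(201, W(12)) + (-4162/6596 - 21193/(-13009)) = (201 + 12**2 + 12**3) + (-4162/6596 - 21193/(-13009)) = (201 + 144 + 1728) + (-4162*1/6596 - 21193*(-1/13009)) = 2073 + (-2081/3298 + 21193/13009) = 2073 + 42822785/42903682 = 88982155571/42903682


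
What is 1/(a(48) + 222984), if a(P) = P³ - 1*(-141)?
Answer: 1/333717 ≈ 2.9966e-6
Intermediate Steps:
a(P) = 141 + P³ (a(P) = P³ + 141 = 141 + P³)
1/(a(48) + 222984) = 1/((141 + 48³) + 222984) = 1/((141 + 110592) + 222984) = 1/(110733 + 222984) = 1/333717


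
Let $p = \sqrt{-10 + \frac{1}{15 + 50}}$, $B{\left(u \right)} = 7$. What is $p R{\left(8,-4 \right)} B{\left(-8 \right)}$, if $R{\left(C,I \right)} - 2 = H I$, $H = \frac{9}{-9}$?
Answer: $\frac{42 i \sqrt{42185}}{65} \approx 132.71 i$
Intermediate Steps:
$H = -1$ ($H = 9 \left(- \frac{1}{9}\right) = -1$)
$R{\left(C,I \right)} = 2 - I$
$p = \frac{i \sqrt{42185}}{65}$ ($p = \sqrt{-10 + \frac{1}{65}} = \sqrt{- \frac{649}{65}} = \frac{i \sqrt{42185}}{65} \approx 3.1598 i$)
$p R{\left(8,-4 \right)} B{\left(-8 \right)} = \frac{i \sqrt{42185}}{65} \left(2 - -4\right) 7 = \frac{i \sqrt{42185}}{65} \left(2 + 4\right) 7 = \frac{i \sqrt{42185}}{65} \cdot 6 \cdot 7 = \frac{6 i \sqrt{42185}}{65} \cdot 7 = \frac{42 i \sqrt{42185}}{65}$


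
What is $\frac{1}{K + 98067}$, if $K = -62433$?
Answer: $\frac{1}{35634} \approx 2.8063 \cdot 10^{-5}$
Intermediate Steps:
$\frac{1}{K + 98067} = \frac{1}{-62433 + 98067} = \frac{1}{35634}$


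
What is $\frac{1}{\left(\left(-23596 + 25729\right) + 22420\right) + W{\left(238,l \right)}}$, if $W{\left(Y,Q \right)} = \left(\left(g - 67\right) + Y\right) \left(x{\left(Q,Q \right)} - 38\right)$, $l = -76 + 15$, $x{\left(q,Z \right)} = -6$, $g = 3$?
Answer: $\frac{1}{16897} \approx 5.9182 \cdot 10^{-5}$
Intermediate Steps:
$l = -61$
$W{\left(Y,Q \right)} = 2816 - 44 Y$ ($W{\left(Y,Q \right)} = \left(\left(3 - 67\right) + Y\right) \left(-6 - 38\right) = \left(-64 + Y\right) \left(-44\right) = 2816 - 44 Y$)
$\frac{1}{\left(\left(-23596 + 25729\right) + 22420\right) + W{\left(238,l \right)}} = \frac{1}{\left(\left(-23596 + 25729\right) + 22420\right) + \left(2816 - 10472\right)} = \frac{1}{\left(2133 + 22420\right) + \left(2816 - 10472\right)} = \frac{1}{24553 - 7656} = \frac{1}{16897}$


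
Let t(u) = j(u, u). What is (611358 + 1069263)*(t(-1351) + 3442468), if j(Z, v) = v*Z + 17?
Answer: 8852983713006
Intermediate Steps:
j(Z, v) = 17 + Z*v (j(Z, v) = Z*v + 17 = 17 + Z*v)
t(u) = 17 + u² (t(u) = 17 + u*u = 17 + u²)
(611358 + 1069263)*(t(-1351) + 3442468) = (611358 + 1069263)*((17 + (-1351)²) + 3442468) = 1680621*((17 + 1825201) + 3442468) = 1680621*(1825218 + 3442468) = 1680621*5267686 = 8852983713006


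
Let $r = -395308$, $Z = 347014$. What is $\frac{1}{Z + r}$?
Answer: $- \frac{1}{48294} \approx -2.0707 \cdot 10^{-5}$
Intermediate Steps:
$\frac{1}{Z + r} = \frac{1}{347014 - 395308} = \frac{1}{-48294} = - \frac{1}{48294}$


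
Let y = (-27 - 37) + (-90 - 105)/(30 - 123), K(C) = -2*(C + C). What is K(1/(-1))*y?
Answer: -7676/31 ≈ -247.61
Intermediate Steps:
K(C) = -4*C
y = -1919/31 (y = -64 - 195/(-93) = -64 - 195*(-1/93) = -64 + 65/31 = -1919/31 ≈ -61.903)
K(1/(-1))*y = -4/(-1)*(-1919/31) = -4*(-1)*(-1919/31) = 4*(-1919/31) = -7676/31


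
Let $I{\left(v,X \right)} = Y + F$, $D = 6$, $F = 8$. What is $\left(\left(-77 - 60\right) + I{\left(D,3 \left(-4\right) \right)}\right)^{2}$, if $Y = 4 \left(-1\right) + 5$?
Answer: $16384$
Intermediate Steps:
$Y = 1$ ($Y = -4 + 5 = 1$)
$I{\left(v,X \right)} = 9$ ($I{\left(v,X \right)} = 1 + 8 = 9$)
$\left(\left(-77 - 60\right) + I{\left(D,3 \left(-4\right) \right)}\right)^{2} = \left(\left(-77 - 60\right) + 9\right)^{2} = \left(-137 + 9\right)^{2} = \left(-128\right)^{2} = 16384$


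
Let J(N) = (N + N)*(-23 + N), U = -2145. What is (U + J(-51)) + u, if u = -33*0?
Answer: 5403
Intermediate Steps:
u = 0
J(N) = 2*N*(-23 + N) (J(N) = (2*N)*(-23 + N) = 2*N*(-23 + N))
(U + J(-51)) + u = (-2145 + 2*(-51)*(-23 - 51)) + 0 = (-2145 + 2*(-51)*(-74)) + 0 = (-2145 + 7548) + 0 = 5403 + 0 = 5403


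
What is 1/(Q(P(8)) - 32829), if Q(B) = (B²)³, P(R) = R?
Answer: 1/229315 ≈ 4.3608e-6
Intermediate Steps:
Q(B) = B⁶
1/(Q(P(8)) - 32829) = 1/(8⁶ - 32829) = 1/(262144 - 32829) = 1/229315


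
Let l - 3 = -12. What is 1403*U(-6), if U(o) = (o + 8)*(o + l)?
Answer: -42090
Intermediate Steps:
l = -9 (l = 3 - 12 = -9)
U(o) = (-9 + o)*(8 + o) (U(o) = (o + 8)*(o - 9) = (8 + o)*(-9 + o) = (-9 + o)*(8 + o))
1403*U(-6) = 1403*(-72 + (-6)² - 1*(-6)) = 1403*(-72 + 36 + 6) = 1403*(-30) = -42090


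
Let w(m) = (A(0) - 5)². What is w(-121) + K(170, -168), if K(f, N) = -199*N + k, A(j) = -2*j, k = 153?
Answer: 33610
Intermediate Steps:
w(m) = 25 (w(m) = (-2*0 - 5)² = (0 - 5)² = (-5)² = 25)
K(f, N) = 153 - 199*N (K(f, N) = -199*N + 153 = 153 - 199*N)
w(-121) + K(170, -168) = 25 + (153 - 199*(-168)) = 25 + (153 + 33432) = 25 + 33585 = 33610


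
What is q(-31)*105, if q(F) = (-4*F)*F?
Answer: -403620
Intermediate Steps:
q(F) = -4*F²
q(-31)*105 = -4*(-31)²*105 = -4*961*105 = -3844*105 = -403620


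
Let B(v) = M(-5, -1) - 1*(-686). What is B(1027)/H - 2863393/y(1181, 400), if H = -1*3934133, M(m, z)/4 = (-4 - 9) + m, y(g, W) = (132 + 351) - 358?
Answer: -11264968970019/491766625 ≈ -22907.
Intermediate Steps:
y(g, W) = 125 (y(g, W) = 483 - 358 = 125)
M(m, z) = -52 + 4*m (M(m, z) = 4*((-4 - 9) + m) = 4*(-13 + m) = -52 + 4*m)
B(v) = 614 (B(v) = (-52 + 4*(-5)) - 1*(-686) = (-52 - 20) + 686 = -72 + 686 = 614)
H = -3934133
B(1027)/H - 2863393/y(1181, 400) = 614/(-3934133) - 2863393/125 = 614*(-1/3934133) - 2863393*1/125 = -614/3934133 - 2863393/125 = -11264968970019/491766625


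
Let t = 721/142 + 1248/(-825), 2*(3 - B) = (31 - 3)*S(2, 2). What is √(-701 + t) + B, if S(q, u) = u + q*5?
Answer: -165 + I*√42540831014/7810 ≈ -165.0 + 26.409*I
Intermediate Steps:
S(q, u) = u + 5*q
B = -165 (B = 3 - (31 - 3)*(2 + 5*2)/2 = 3 - 14*(2 + 10) = 3 - 14*12 = 3 - ½*336 = 3 - 168 = -165)
t = 139203/39050 (t = 721*(1/142) + 1248*(-1/825) = 721/142 - 416/275 = 139203/39050 ≈ 3.5647)
√(-701 + t) + B = √(-701 + 139203/39050) - 165 = √(-27234847/39050) - 165 = I*√42540831014/7810 - 165 = -165 + I*√42540831014/7810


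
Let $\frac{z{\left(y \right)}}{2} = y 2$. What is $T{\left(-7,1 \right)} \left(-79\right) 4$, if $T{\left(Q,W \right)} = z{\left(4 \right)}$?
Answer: $-5056$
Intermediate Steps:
$z{\left(y \right)} = 4 y$ ($z{\left(y \right)} = 2 y 2 = 2 \cdot 2 y = 4 y$)
$T{\left(Q,W \right)} = 16$ ($T{\left(Q,W \right)} = 4 \cdot 4 = 16$)
$T{\left(-7,1 \right)} \left(-79\right) 4 = 16 \left(-79\right) 4 = \left(-1264\right) 4 = -5056$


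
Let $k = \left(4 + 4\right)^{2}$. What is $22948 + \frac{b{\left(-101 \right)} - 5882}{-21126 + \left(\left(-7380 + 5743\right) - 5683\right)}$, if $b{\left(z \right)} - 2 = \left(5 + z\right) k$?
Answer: $\frac{108798472}{4741} \approx 22948.0$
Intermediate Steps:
$k = 64$ ($k = 8^{2} = 64$)
$b{\left(z \right)} = 322 + 64 z$ ($b{\left(z \right)} = 2 + \left(5 + z\right) 64 = 2 + \left(320 + 64 z\right) = 322 + 64 z$)
$22948 + \frac{b{\left(-101 \right)} - 5882}{-21126 + \left(\left(-7380 + 5743\right) - 5683\right)} = 22948 + \frac{\left(322 + 64 \left(-101\right)\right) - 5882}{-21126 + \left(\left(-7380 + 5743\right) - 5683\right)} = 22948 + \frac{\left(322 - 6464\right) - 5882}{-21126 - 7320} = 22948 + \frac{-6142 - 5882}{-21126 - 7320} = 22948 - \frac{12024}{-28446} = 22948 - - \frac{2004}{4741} = 22948 + \frac{2004}{4741} = \frac{108798472}{4741}$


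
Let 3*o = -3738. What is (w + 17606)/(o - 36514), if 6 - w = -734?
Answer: -9173/18880 ≈ -0.48586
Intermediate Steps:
o = -1246 (o = (⅓)*(-3738) = -1246)
w = 740 (w = 6 - 1*(-734) = 6 + 734 = 740)
(w + 17606)/(o - 36514) = (740 + 17606)/(-1246 - 36514) = 18346/(-37760) = 18346*(-1/37760) = -9173/18880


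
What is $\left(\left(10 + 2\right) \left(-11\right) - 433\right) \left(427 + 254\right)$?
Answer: $-384765$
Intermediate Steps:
$\left(\left(10 + 2\right) \left(-11\right) - 433\right) \left(427 + 254\right) = \left(12 \left(-11\right) - 433\right) 681 = \left(-132 - 433\right) 681 = \left(-565\right) 681 = -384765$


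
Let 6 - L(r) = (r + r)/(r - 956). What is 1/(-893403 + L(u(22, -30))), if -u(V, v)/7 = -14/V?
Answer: -10467/9351186301 ≈ -1.1193e-6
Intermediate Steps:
u(V, v) = 98/V (u(V, v) = -(-98)/V = 98/V)
L(r) = 6 - 2*r/(-956 + r) (L(r) = 6 - (r + r)/(r - 956) = 6 - 2*r/(-956 + r))
1/(-893403 + L(u(22, -30))) = 1/(-893403 + 4*(-1434 + 98/22)/(-956 + 98/22)) = 1/(-893403 + 4*(-1434 + 98*(1/22))/(-956 + 98*(1/22))) = 1/(-893403 + 4*(-1434 + 49/11)/(-956 + 49/11)) = 1/(-893403 + 4*(-15725/11)/(-10467/11)) = 1/(-893403 + 4*(-11/10467)*(-15725/11)) = 1/(-893403 + 62900/10467) = 1/(-9351186301/10467) = -10467/9351186301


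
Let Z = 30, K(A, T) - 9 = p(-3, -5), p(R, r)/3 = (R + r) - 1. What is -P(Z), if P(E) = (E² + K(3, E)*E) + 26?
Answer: -386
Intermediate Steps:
p(R, r) = -3 + 3*R + 3*r (p(R, r) = 3*((R + r) - 1) = 3*(-1 + R + r) = -3 + 3*R + 3*r)
K(A, T) = -18 (K(A, T) = 9 + (-3 + 3*(-3) + 3*(-5)) = 9 + (-3 - 9 - 15) = 9 - 27 = -18)
P(E) = 26 + E² - 18*E (P(E) = (E² - 18*E) + 26 = 26 + E² - 18*E)
-P(Z) = -(26 + 30² - 18*30) = -(26 + 900 - 540) = -1*386 = -386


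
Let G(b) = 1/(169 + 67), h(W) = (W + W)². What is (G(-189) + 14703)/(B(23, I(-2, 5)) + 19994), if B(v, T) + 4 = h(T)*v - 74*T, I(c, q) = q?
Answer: 3469909/5173120 ≈ 0.67076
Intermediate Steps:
h(W) = 4*W² (h(W) = (2*W)² = 4*W²)
B(v, T) = -4 - 74*T + 4*v*T² (B(v, T) = -4 + ((4*T²)*v - 74*T) = -4 + (4*v*T² - 74*T) = -4 + (-74*T + 4*v*T²) = -4 - 74*T + 4*v*T²)
G(b) = 1/236
(G(-189) + 14703)/(B(23, I(-2, 5)) + 19994) = (1/236 + 14703)/((-4 - 74*5 + 4*23*5²) + 19994) = 3469909/(236*((-4 - 370 + 4*23*25) + 19994)) = 3469909/(236*((-4 - 370 + 2300) + 19994)) = 3469909/(236*(1926 + 19994)) = (3469909/236)/21920 = (3469909/236)*(1/21920) = 3469909/5173120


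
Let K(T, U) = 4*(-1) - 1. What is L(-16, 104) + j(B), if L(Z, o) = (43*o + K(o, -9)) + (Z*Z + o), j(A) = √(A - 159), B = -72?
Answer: 4827 + I*√231 ≈ 4827.0 + 15.199*I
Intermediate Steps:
K(T, U) = -5 (K(T, U) = -4 - 1 = -5)
j(A) = √(-159 + A)
L(Z, o) = -5 + Z² + 44*o (L(Z, o) = (43*o - 5) + (Z*Z + o) = (-5 + 43*o) + (Z² + o) = (-5 + 43*o) + (o + Z²) = -5 + Z² + 44*o)
L(-16, 104) + j(B) = (-5 + (-16)² + 44*104) + √(-159 - 72) = (-5 + 256 + 4576) + √(-231) = 4827 + I*√231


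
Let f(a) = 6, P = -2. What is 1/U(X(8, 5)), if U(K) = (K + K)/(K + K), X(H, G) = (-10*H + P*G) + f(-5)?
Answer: 1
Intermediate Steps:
X(H, G) = 6 - 10*H - 2*G (X(H, G) = (-10*H - 2*G) + 6 = 6 - 10*H - 2*G)
U(K) = 1 (U(K) = (2*K)/((2*K)) = (2*K)*(1/(2*K)) = 1)
1/U(X(8, 5)) = 1/1 = 1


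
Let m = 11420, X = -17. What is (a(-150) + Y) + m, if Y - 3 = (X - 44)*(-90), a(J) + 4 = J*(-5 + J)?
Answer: 40159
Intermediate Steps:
a(J) = -4 + J*(-5 + J)
Y = 5493 (Y = 3 + (-17 - 44)*(-90) = 3 - 61*(-90) = 3 + 5490 = 5493)
(a(-150) + Y) + m = ((-4 + (-150)² - 5*(-150)) + 5493) + 11420 = ((-4 + 22500 + 750) + 5493) + 11420 = (23246 + 5493) + 11420 = 28739 + 11420 = 40159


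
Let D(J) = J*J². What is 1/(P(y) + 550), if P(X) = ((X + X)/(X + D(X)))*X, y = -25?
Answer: 313/172125 ≈ 0.0018184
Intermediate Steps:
D(J) = J³
P(X) = 2*X²/(X + X³) (P(X) = ((X + X)/(X + X³))*X = ((2*X)/(X + X³))*X = (2*X/(X + X³))*X = 2*X²/(X + X³))
1/(P(y) + 550) = 1/(2*(-25)/(1 + (-25)²) + 550) = 1/(2*(-25)/(1 + 625) + 550) = 1/(2*(-25)/626 + 550) = 1/(2*(-25)*(1/626) + 550) = 1/(-25/313 + 550) = 1/(172125/313) = 313/172125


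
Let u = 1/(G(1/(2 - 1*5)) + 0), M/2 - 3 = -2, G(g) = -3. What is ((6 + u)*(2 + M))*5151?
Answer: 116756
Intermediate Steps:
M = 2 (M = 6 + 2*(-2) = 6 - 4 = 2)
u = -⅓ (u = 1/(-3 + 0) = 1/(-3) = -⅓ ≈ -0.33333)
((6 + u)*(2 + M))*5151 = ((6 - ⅓)*(2 + 2))*5151 = ((17/3)*4)*5151 = (68/3)*5151 = 116756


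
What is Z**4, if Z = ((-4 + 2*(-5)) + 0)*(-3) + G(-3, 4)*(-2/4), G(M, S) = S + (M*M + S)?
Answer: 20151121/16 ≈ 1.2594e+6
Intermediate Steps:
G(M, S) = M**2 + 2*S (G(M, S) = S + (M**2 + S) = S + (S + M**2) = M**2 + 2*S)
Z = 67/2 (Z = ((-4 + 2*(-5)) + 0)*(-3) + ((-3)**2 + 2*4)*(-2/4) = ((-4 - 10) + 0)*(-3) + (9 + 8)*(-2*1/4) = (-14 + 0)*(-3) + 17*(-1/2) = -14*(-3) - 17/2 = 42 - 17/2 = 67/2 ≈ 33.500)
Z**4 = (67/2)**4 = 20151121/16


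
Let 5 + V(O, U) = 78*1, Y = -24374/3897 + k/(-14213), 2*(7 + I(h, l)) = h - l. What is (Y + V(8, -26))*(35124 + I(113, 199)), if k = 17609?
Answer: 127258240740332/55388061 ≈ 2.2976e+6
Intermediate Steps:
I(h, l) = -7 + h/2 - l/2 (I(h, l) = -7 + (h - l)/2 = -7 + (h/2 - l/2) = -7 + h/2 - l/2)
Y = -415049935/55388061 (Y = -24374/3897 + 17609/(-14213) = -24374*1/3897 + 17609*(-1/14213) = -24374/3897 - 17609/14213 = -415049935/55388061 ≈ -7.4935)
V(O, U) = 73 (V(O, U) = -5 + 78*1 = -5 + 78 = 73)
(Y + V(8, -26))*(35124 + I(113, 199)) = (-415049935/55388061 + 73)*(35124 + (-7 + (½)*113 - ½*199)) = 3628278518*(35124 + (-7 + 113/2 - 199/2))/55388061 = 3628278518*(35124 - 50)/55388061 = (3628278518/55388061)*35074 = 127258240740332/55388061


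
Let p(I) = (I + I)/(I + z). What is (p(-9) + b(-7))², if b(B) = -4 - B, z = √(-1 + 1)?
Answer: 25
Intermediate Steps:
z = 0 (z = √0 = 0)
p(I) = 2 (p(I) = (I + I)/(I + 0) = (2*I)/I = 2)
(p(-9) + b(-7))² = (2 + (-4 - 1*(-7)))² = (2 + (-4 + 7))² = (2 + 3)² = 5² = 25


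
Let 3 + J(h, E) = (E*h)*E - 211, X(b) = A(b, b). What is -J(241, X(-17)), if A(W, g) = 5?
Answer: -5811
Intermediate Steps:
X(b) = 5
J(h, E) = -214 + h*E² (J(h, E) = -3 + ((E*h)*E - 211) = -3 + (h*E² - 211) = -3 + (-211 + h*E²) = -214 + h*E²)
-J(241, X(-17)) = -(-214 + 241*5²) = -(-214 + 241*25) = -(-214 + 6025) = -1*5811 = -5811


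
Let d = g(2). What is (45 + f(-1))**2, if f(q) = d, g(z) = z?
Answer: 2209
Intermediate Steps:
d = 2
f(q) = 2
(45 + f(-1))**2 = (45 + 2)**2 = 47**2 = 2209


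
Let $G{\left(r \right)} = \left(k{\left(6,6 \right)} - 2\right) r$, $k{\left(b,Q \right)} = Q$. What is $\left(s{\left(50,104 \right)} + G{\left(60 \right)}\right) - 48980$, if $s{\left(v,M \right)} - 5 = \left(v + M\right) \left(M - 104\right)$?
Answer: $-48735$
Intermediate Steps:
$s{\left(v,M \right)} = 5 + \left(-104 + M\right) \left(M + v\right)$ ($s{\left(v,M \right)} = 5 + \left(v + M\right) \left(M - 104\right) = 5 + \left(M + v\right) \left(-104 + M\right) = 5 + \left(-104 + M\right) \left(M + v\right)$)
$G{\left(r \right)} = 4 r$ ($G{\left(r \right)} = \left(6 - 2\right) r = 4 r$)
$\left(s{\left(50,104 \right)} + G{\left(60 \right)}\right) - 48980 = \left(\left(5 + 104^{2} - 10816 - 5200 + 104 \cdot 50\right) + 4 \cdot 60\right) - 48980 = \left(\left(5 + 10816 - 10816 - 5200 + 5200\right) + 240\right) - 48980 = \left(5 + 240\right) - 48980 = 245 - 48980 = -48735$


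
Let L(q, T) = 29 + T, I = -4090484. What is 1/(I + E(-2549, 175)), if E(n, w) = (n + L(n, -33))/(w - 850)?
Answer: -225/920358049 ≈ -2.4447e-7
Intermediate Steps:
E(n, w) = (-4 + n)/(-850 + w) (E(n, w) = (n + (29 - 33))/(w - 850) = (n - 4)/(-850 + w) = (-4 + n)/(-850 + w))
1/(I + E(-2549, 175)) = 1/(-4090484 + (-4 - 2549)/(-850 + 175)) = 1/(-4090484 - 2553/(-675)) = 1/(-4090484 - 1/675*(-2553)) = 1/(-4090484 + 851/225) = 1/(-920358049/225) = -225/920358049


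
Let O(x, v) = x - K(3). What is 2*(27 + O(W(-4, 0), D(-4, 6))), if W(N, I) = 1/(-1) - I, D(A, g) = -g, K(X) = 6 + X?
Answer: 34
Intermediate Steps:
W(N, I) = -1 - I
O(x, v) = -9 + x (O(x, v) = x - (6 + 3) = x - 1*9 = x - 9 = -9 + x)
2*(27 + O(W(-4, 0), D(-4, 6))) = 2*(27 + (-9 + (-1 - 1*0))) = 2*(27 + (-9 + (-1 + 0))) = 2*(27 + (-9 - 1)) = 2*(27 - 10) = 2*17 = 34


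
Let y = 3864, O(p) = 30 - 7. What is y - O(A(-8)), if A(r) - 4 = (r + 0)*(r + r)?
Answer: 3841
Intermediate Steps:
A(r) = 4 + 2*r² (A(r) = 4 + (r + 0)*(r + r) = 4 + r*(2*r) = 4 + 2*r²)
O(p) = 23
y - O(A(-8)) = 3864 - 1*23 = 3864 - 23 = 3841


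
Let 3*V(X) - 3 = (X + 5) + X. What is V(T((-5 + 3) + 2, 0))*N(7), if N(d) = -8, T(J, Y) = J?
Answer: -64/3 ≈ -21.333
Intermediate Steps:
V(X) = 8/3 + 2*X/3 (V(X) = 1 + ((X + 5) + X)/3 = 1 + ((5 + X) + X)/3 = 1 + (5 + 2*X)/3 = 1 + (5/3 + 2*X/3) = 8/3 + 2*X/3)
V(T((-5 + 3) + 2, 0))*N(7) = (8/3 + 2*((-5 + 3) + 2)/3)*(-8) = (8/3 + 2*(-2 + 2)/3)*(-8) = (8/3 + (2/3)*0)*(-8) = (8/3 + 0)*(-8) = (8/3)*(-8) = -64/3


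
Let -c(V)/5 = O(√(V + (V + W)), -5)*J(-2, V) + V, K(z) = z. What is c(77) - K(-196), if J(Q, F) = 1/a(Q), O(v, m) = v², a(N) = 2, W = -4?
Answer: -564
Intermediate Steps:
J(Q, F) = ½ (J(Q, F) = 1/2 = ½)
c(V) = 10 - 10*V (c(V) = -5*((√(V + (V - 4)))²*(½) + V) = -5*((√(V + (-4 + V)))²*(½) + V) = -5*((√(-4 + 2*V))²*(½) + V) = -5*((-4 + 2*V)*(½) + V) = -5*((-2 + V) + V) = -5*(-2 + 2*V) = 10 - 10*V)
c(77) - K(-196) = (10 - 10*77) - 1*(-196) = (10 - 770) + 196 = -760 + 196 = -564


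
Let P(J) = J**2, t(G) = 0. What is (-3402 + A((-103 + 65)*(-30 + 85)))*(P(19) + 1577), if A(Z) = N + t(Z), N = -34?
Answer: -6658968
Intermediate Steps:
A(Z) = -34 (A(Z) = -34 + 0 = -34)
(-3402 + A((-103 + 65)*(-30 + 85)))*(P(19) + 1577) = (-3402 - 34)*(19**2 + 1577) = -3436*(361 + 1577) = -3436*1938 = -6658968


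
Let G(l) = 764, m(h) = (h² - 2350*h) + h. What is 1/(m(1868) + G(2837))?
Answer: -1/897744 ≈ -1.1139e-6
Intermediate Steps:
m(h) = h² - 2349*h
1/(m(1868) + G(2837)) = 1/(1868*(-2349 + 1868) + 764) = 1/(1868*(-481) + 764) = 1/(-898508 + 764) = 1/(-897744) = -1/897744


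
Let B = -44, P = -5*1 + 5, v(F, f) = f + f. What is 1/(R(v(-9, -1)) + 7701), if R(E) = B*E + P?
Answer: 1/7789 ≈ 0.00012839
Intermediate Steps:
v(F, f) = 2*f
P = 0 (P = -5 + 5 = 0)
R(E) = -44*E (R(E) = -44*E + 0 = -44*E)
1/(R(v(-9, -1)) + 7701) = 1/(-88*(-1) + 7701) = 1/(-44*(-2) + 7701) = 1/(88 + 7701) = 1/7789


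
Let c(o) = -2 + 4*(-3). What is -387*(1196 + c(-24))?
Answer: -457434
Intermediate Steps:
c(o) = -14 (c(o) = -2 - 12 = -14)
-387*(1196 + c(-24)) = -387*(1196 - 14) = -387*1182 = -457434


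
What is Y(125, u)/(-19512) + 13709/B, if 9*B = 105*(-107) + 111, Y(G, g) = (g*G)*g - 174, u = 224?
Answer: -83536114/251217 ≈ -332.53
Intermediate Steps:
Y(G, g) = -174 + G*g**2 (Y(G, g) = (G*g)*g - 174 = G*g**2 - 174 = -174 + G*g**2)
B = -1236 (B = (105*(-107) + 111)/9 = (-11235 + 111)/9 = (1/9)*(-11124) = -1236)
Y(125, u)/(-19512) + 13709/B = (-174 + 125*224**2)/(-19512) + 13709/(-1236) = (-174 + 125*50176)*(-1/19512) + 13709*(-1/1236) = (-174 + 6272000)*(-1/19512) - 13709/1236 = 6271826*(-1/19512) - 13709/1236 = -3135913/9756 - 13709/1236 = -83536114/251217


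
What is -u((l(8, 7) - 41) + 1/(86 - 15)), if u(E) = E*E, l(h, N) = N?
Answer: -5822569/5041 ≈ -1155.0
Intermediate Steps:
u(E) = E²
-u((l(8, 7) - 41) + 1/(86 - 15)) = -((7 - 41) + 1/(86 - 15))² = -(-34 + 1/71)² = -(-2413/71)² = -1*5822569/5041 = -5822569/5041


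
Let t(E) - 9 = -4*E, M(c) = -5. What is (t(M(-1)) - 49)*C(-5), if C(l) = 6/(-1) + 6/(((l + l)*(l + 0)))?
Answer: 588/5 ≈ 117.60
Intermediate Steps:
C(l) = -6 + 3/l² (C(l) = 6*(-1) + 6/(((2*l)*l)) = -6 + 6/((2*l²)) = -6 + 6*(1/(2*l²)) = -6 + 3/l²)
t(E) = 9 - 4*E
(t(M(-1)) - 49)*C(-5) = ((9 - 4*(-5)) - 49)*(-6 + 3/(-5)²) = ((9 + 20) - 49)*(-6 + 3*(1/25)) = (29 - 49)*(-6 + 3/25) = -20*(-147/25) = 588/5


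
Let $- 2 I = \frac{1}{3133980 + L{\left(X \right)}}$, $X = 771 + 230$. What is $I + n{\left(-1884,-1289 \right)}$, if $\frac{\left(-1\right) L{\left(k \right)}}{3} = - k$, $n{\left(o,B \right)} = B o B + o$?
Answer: $- \frac{19639442498298769}{6273966} \approx -3.1303 \cdot 10^{9}$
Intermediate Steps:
$n{\left(o,B \right)} = o + o B^{2}$ ($n{\left(o,B \right)} = o B^{2} + o = o + o B^{2}$)
$X = 1001$
$L{\left(k \right)} = 3 k$ ($L{\left(k \right)} = - 3 \left(- k\right) = 3 k$)
$I = - \frac{1}{6273966}$ ($I = - \frac{1}{2 \left(3133980 + 3 \cdot 1001\right)} = - \frac{1}{2 \left(3133980 + 3003\right)} = - \frac{1}{2 \cdot 3136983} = \left(- \frac{1}{2}\right) \frac{1}{3136983} = - \frac{1}{6273966} \approx -1.5939 \cdot 10^{-7}$)
$I + n{\left(-1884,-1289 \right)} = - \frac{1}{6273966} - 1884 \left(1 + \left(-1289\right)^{2}\right) = - \frac{1}{6273966} - 1884 \left(1 + 1661521\right) = - \frac{1}{6273966} - 3130307448 = - \frac{19639442498298769}{6273966}$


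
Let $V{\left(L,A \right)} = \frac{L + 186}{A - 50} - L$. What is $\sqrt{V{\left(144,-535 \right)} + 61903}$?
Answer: $\frac{\sqrt{93934581}}{39} \approx 248.51$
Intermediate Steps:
$V{\left(L,A \right)} = - L + \frac{186 + L}{-50 + A}$ ($V{\left(L,A \right)} = \frac{186 + L}{-50 + A} - L = - L + \frac{186 + L}{-50 + A}$)
$\sqrt{V{\left(144,-535 \right)} + 61903} = \sqrt{\frac{186 + 51 \cdot 144 - \left(-535\right) 144}{-50 - 535} + 61903} = \sqrt{\frac{186 + 7344 + 77040}{-585} + 61903} = \sqrt{\left(- \frac{1}{585}\right) 84570 + 61903} = \sqrt{- \frac{5638}{39} + 61903} = \sqrt{\frac{2408579}{39}} = \frac{\sqrt{93934581}}{39}$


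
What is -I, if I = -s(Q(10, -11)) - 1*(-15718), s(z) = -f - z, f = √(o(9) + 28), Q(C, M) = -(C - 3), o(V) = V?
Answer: -15711 - √37 ≈ -15717.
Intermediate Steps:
Q(C, M) = 3 - C (Q(C, M) = -(-3 + C) = 3 - C)
f = √37 (f = √(9 + 28) = √37 ≈ 6.0828)
s(z) = -z - √37 (s(z) = -√37 - z = -z - √37)
I = 15711 + √37 (I = -(-(3 - 1*10) - √37) - 1*(-15718) = -(-(3 - 10) - √37) + 15718 = -(-1*(-7) - √37) + 15718 = -(7 - √37) + 15718 = (-7 + √37) + 15718 = 15711 + √37 ≈ 15717.)
-I = -(15711 + √37) = -15711 - √37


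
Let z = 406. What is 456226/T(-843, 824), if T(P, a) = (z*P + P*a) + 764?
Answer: -228113/518063 ≈ -0.44032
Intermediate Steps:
T(P, a) = 764 + 406*P + P*a (T(P, a) = (406*P + P*a) + 764 = 764 + 406*P + P*a)
456226/T(-843, 824) = 456226/(764 + 406*(-843) - 843*824) = 456226/(764 - 342258 - 694632) = 456226/(-1036126) = 456226*(-1/1036126) = -228113/518063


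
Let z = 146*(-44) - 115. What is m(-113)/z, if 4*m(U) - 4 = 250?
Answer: -127/13078 ≈ -0.0097110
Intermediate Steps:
m(U) = 127/2 (m(U) = 1 + (1/4)*250 = 1 + 125/2 = 127/2)
z = -6539 (z = -6424 - 115 = -6539)
m(-113)/z = (127/2)/(-6539) = (127/2)*(-1/6539) = -127/13078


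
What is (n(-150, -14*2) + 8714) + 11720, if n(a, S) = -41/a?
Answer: 3065141/150 ≈ 20434.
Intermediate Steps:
(n(-150, -14*2) + 8714) + 11720 = (-41/(-150) + 8714) + 11720 = (-41*(-1/150) + 8714) + 11720 = (41/150 + 8714) + 11720 = 1307141/150 + 11720 = 3065141/150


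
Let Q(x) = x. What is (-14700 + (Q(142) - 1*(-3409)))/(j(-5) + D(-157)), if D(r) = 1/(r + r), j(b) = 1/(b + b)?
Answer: 8751965/81 ≈ 1.0805e+5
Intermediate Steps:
j(b) = 1/(2*b)
D(r) = 1/(2*r)
(-14700 + (Q(142) - 1*(-3409)))/(j(-5) + D(-157)) = (-14700 + (142 - 1*(-3409)))/((½)/(-5) + (½)/(-157)) = (-14700 + (142 + 3409))/((½)*(-⅕) + (½)*(-1/157)) = (-14700 + 3551)/(-⅒ - 1/314) = -11149/(-81/785) = -11149*(-785/81) = 8751965/81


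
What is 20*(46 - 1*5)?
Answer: 820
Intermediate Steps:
20*(46 - 1*5) = 20*(46 - 5) = 20*41 = 820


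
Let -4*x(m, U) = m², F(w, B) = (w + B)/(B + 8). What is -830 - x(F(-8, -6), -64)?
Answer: -3271/4 ≈ -817.75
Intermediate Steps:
F(w, B) = (B + w)/(8 + B)
x(m, U) = -m²/4
-830 - x(F(-8, -6), -64) = -830 - (-1)*((-6 - 8)/(8 - 6))²/4 = -830 - (-1)*(-14/2)²/4 = -830 - (-1)*((½)*(-14))²/4 = -830 - (-1)*(-7)²/4 = -830 - (-1)*49/4 = -830 - 1*(-49/4) = -830 + 49/4 = -3271/4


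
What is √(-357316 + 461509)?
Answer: 3*√11577 ≈ 322.79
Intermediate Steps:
√(-357316 + 461509) = √104193 = 3*√11577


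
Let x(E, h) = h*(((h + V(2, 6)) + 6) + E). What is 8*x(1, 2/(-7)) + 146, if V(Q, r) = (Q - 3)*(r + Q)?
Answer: 7298/49 ≈ 148.94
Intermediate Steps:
V(Q, r) = (-3 + Q)*(Q + r)
x(E, h) = h*(-2 + E + h) (x(E, h) = h*(((h + (2² - 3*2 - 3*6 + 2*6)) + 6) + E) = h*(((h + (4 - 6 - 18 + 12)) + 6) + E) = h*(((h - 8) + 6) + E) = h*(((-8 + h) + 6) + E) = h*((-2 + h) + E) = h*(-2 + E + h))
8*x(1, 2/(-7)) + 146 = 8*((2/(-7))*(-2 + 1 + 2/(-7))) + 146 = 8*((2*(-⅐))*(-2 + 1 + 2*(-⅐))) + 146 = 8*(-2*(-2 + 1 - 2/7)/7) + 146 = 8*(-2/7*(-9/7)) + 146 = 8*(18/49) + 146 = 144/49 + 146 = 7298/49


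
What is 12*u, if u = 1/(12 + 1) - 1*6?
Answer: -924/13 ≈ -71.077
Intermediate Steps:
u = -77/13 (u = 1/13 - 6 = -77/13 ≈ -5.9231)
12*u = 12*(-77/13) = -924/13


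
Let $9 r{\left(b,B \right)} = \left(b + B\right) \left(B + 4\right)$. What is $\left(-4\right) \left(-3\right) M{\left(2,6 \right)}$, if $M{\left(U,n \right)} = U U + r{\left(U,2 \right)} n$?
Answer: $240$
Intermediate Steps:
$r{\left(b,B \right)} = \frac{\left(4 + B\right) \left(B + b\right)}{9}$ ($r{\left(b,B \right)} = \frac{\left(b + B\right) \left(B + 4\right)}{9} = \frac{\left(B + b\right) \left(4 + B\right)}{9} = \frac{\left(4 + B\right) \left(B + b\right)}{9}$)
$M{\left(U,n \right)} = U^{2} + n \left(\frac{4}{3} + \frac{2 U}{3}\right)$ ($M{\left(U,n \right)} = U U + \left(\frac{2^{2}}{9} + \frac{4}{9} \cdot 2 + \frac{4 U}{9} + \frac{1}{9} \cdot 2 U\right) n = U^{2} + \left(\frac{1}{9} \cdot 4 + \frac{8}{9} + \frac{4 U}{9} + \frac{2 U}{9}\right) n = U^{2} + \left(\frac{4}{9} + \frac{8}{9} + \frac{4 U}{9} + \frac{2 U}{9}\right) n = U^{2} + \left(\frac{4}{3} + \frac{2 U}{3}\right) n = U^{2} + n \left(\frac{4}{3} + \frac{2 U}{3}\right)$)
$\left(-4\right) \left(-3\right) M{\left(2,6 \right)} = \left(-4\right) \left(-3\right) \left(2^{2} + \frac{2}{3} \cdot 6 \left(2 + 2\right)\right) = 12 \left(4 + \frac{2}{3} \cdot 6 \cdot 4\right) = 12 \left(4 + 16\right) = 12 \cdot 20 = 240$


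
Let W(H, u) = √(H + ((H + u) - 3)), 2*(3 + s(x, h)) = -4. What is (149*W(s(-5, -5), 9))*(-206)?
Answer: -61388*I ≈ -61388.0*I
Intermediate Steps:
s(x, h) = -5 (s(x, h) = -3 + (½)*(-4) = -3 - 2 = -5)
W(H, u) = √(-3 + u + 2*H) (W(H, u) = √(H + (-3 + H + u)) = √(-3 + u + 2*H))
(149*W(s(-5, -5), 9))*(-206) = (149*√(-3 + 9 + 2*(-5)))*(-206) = (149*√(-3 + 9 - 10))*(-206) = (149*√(-4))*(-206) = (149*(2*I))*(-206) = (298*I)*(-206) = -61388*I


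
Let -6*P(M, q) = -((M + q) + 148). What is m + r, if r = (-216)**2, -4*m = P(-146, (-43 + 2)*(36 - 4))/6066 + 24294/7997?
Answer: 27158843001167/582117624 ≈ 46655.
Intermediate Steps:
P(M, q) = 74/3 + M/6 + q/6 (P(M, q) = -(-1)*((M + q) + 148)/6 = -(-1)*(148 + M + q)/6 = -(-148 - M - q)/6 = 74/3 + M/6 + q/6)
m = -436864177/582117624 (m = -((74/3 + (1/6)*(-146) + ((-43 + 2)*(36 - 4))/6)/6066 + 24294/7997)/4 = -((74/3 - 73/3 + (-41*32)/6)*(1/6066) + 24294*(1/7997))/4 = -((74/3 - 73/3 + (1/6)*(-1312))*(1/6066) + 24294/7997)/4 = -((74/3 - 73/3 - 656/3)*(1/6066) + 24294/7997)/4 = -(-655/3*1/6066 + 24294/7997)/4 = -(-655/18198 + 24294/7997)/4 = -1/4*436864177/145529406 = -436864177/582117624 ≈ -0.75047)
r = 46656
m + r = -436864177/582117624 + 46656 = 27158843001167/582117624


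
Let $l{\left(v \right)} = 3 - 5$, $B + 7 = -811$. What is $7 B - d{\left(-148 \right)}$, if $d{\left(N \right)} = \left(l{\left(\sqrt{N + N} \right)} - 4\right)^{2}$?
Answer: $-5762$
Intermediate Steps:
$B = -818$ ($B = -7 - 811 = -818$)
$l{\left(v \right)} = -2$
$d{\left(N \right)} = 36$ ($d{\left(N \right)} = \left(-2 - 4\right)^{2} = \left(-6\right)^{2} = 36$)
$7 B - d{\left(-148 \right)} = 7 \left(-818\right) - 36 = -5726 - 36 = -5762$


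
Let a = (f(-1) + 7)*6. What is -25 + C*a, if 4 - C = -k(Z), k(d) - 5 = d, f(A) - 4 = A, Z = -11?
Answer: -145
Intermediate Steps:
f(A) = 4 + A
k(d) = 5 + d
C = -2 (C = 4 - (-1)*(5 - 11) = 4 - (-1)*(-6) = 4 - 1*6 = 4 - 6 = -2)
a = 60 (a = ((4 - 1) + 7)*6 = (3 + 7)*6 = 10*6 = 60)
-25 + C*a = -25 - 2*60 = -25 - 120 = -145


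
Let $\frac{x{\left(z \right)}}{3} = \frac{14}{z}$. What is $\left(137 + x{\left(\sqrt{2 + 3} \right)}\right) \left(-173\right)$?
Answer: $-23701 - \frac{7266 \sqrt{5}}{5} \approx -26950.0$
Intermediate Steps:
$x{\left(z \right)} = \frac{42}{z}$ ($x{\left(z \right)} = 3 \frac{14}{z} = \frac{42}{z}$)
$\left(137 + x{\left(\sqrt{2 + 3} \right)}\right) \left(-173\right) = \left(137 + \frac{42}{\sqrt{2 + 3}}\right) \left(-173\right) = \left(137 + \frac{42}{\sqrt{5}}\right) \left(-173\right) = \left(137 + 42 \frac{\sqrt{5}}{5}\right) \left(-173\right) = \left(137 + \frac{42 \sqrt{5}}{5}\right) \left(-173\right) = -23701 - \frac{7266 \sqrt{5}}{5}$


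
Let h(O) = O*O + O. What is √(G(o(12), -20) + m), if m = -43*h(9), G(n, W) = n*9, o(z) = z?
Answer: 3*I*√418 ≈ 61.335*I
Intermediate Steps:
h(O) = O + O² (h(O) = O² + O = O + O²)
G(n, W) = 9*n
m = -3870 (m = -387*(1 + 9) = -387*10 = -43*90 = -3870)
√(G(o(12), -20) + m) = √(9*12 - 3870) = √(108 - 3870) = √(-3762) = 3*I*√418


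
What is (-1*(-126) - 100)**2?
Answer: 676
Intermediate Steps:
(-1*(-126) - 100)**2 = (126 - 100)**2 = 26**2 = 676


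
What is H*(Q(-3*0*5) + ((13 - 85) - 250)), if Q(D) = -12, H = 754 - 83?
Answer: -224114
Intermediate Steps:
H = 671
H*(Q(-3*0*5) + ((13 - 85) - 250)) = 671*(-12 + ((13 - 85) - 250)) = 671*(-12 + (-72 - 250)) = 671*(-12 - 322) = 671*(-334) = -224114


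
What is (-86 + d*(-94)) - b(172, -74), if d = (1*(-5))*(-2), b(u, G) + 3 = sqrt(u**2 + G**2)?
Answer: -1023 - 2*sqrt(8765) ≈ -1210.2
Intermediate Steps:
b(u, G) = -3 + sqrt(G**2 + u**2) (b(u, G) = -3 + sqrt(u**2 + G**2) = -3 + sqrt(G**2 + u**2))
d = 10 (d = -5*(-2) = 10)
(-86 + d*(-94)) - b(172, -74) = (-86 + 10*(-94)) - (-3 + sqrt((-74)**2 + 172**2)) = (-86 - 940) - (-3 + sqrt(5476 + 29584)) = -1026 - (-3 + sqrt(35060)) = -1026 - (-3 + 2*sqrt(8765)) = -1026 + (3 - 2*sqrt(8765)) = -1023 - 2*sqrt(8765)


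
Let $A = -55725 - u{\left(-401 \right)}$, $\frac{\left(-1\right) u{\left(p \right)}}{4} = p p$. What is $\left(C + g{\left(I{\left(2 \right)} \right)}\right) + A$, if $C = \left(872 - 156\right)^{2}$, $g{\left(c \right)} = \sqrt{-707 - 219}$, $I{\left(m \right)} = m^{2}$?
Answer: $1100135 + i \sqrt{926} \approx 1.1001 \cdot 10^{6} + 30.43 i$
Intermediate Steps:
$g{\left(c \right)} = i \sqrt{926}$ ($g{\left(c \right)} = \sqrt{-926} = i \sqrt{926}$)
$C = 512656$ ($C = 716^{2} = 512656$)
$u{\left(p \right)} = - 4 p^{2}$ ($u{\left(p \right)} = - 4 p p = - 4 p^{2}$)
$A = 587479$ ($A = -55725 - - 4 \left(-401\right)^{2} = -55725 - \left(-4\right) 160801 = -55725 - -643204 = -55725 + 643204 = 587479$)
$\left(C + g{\left(I{\left(2 \right)} \right)}\right) + A = \left(512656 + i \sqrt{926}\right) + 587479 = 1100135 + i \sqrt{926}$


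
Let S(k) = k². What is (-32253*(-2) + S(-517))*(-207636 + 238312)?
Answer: 10178143420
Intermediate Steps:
(-32253*(-2) + S(-517))*(-207636 + 238312) = (-32253*(-2) + (-517)²)*(-207636 + 238312) = (64506 + 267289)*30676 = 331795*30676 = 10178143420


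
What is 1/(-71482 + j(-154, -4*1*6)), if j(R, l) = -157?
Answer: -1/71639 ≈ -1.3959e-5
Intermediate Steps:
1/(-71482 + j(-154, -4*1*6)) = 1/(-71482 - 157) = 1/(-71639) = -1/71639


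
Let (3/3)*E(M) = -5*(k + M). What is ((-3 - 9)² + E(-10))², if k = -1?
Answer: 39601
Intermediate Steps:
E(M) = 5 - 5*M (E(M) = -5*(-1 + M) = 5 - 5*M)
((-3 - 9)² + E(-10))² = ((-3 - 9)² + (5 - 5*(-10)))² = ((-12)² + (5 + 50))² = (144 + 55)² = 199² = 39601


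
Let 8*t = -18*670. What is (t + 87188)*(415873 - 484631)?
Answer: -5891219819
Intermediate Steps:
t = -3015/2 (t = (-18*670)/8 = (⅛)*(-12060) = -3015/2 ≈ -1507.5)
(t + 87188)*(415873 - 484631) = (-3015/2 + 87188)*(415873 - 484631) = (171361/2)*(-68758) = -5891219819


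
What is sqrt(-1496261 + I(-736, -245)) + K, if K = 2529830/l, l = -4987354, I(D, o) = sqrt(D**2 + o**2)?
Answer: -1264915/2493677 + I*sqrt(1496261 - sqrt(601721)) ≈ -0.50725 + 1222.9*I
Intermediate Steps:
K = -1264915/2493677 (K = 2529830/(-4987354) = 2529830*(-1/4987354) = -1264915/2493677 ≈ -0.50725)
sqrt(-1496261 + I(-736, -245)) + K = sqrt(-1496261 + sqrt((-736)**2 + (-245)**2)) - 1264915/2493677 = sqrt(-1496261 + sqrt(541696 + 60025)) - 1264915/2493677 = sqrt(-1496261 + sqrt(601721)) - 1264915/2493677 = -1264915/2493677 + sqrt(-1496261 + sqrt(601721))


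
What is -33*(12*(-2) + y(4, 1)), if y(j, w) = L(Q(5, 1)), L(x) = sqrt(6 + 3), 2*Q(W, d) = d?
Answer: 693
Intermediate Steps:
Q(W, d) = d/2
L(x) = 3 (L(x) = sqrt(9) = 3)
y(j, w) = 3
-33*(12*(-2) + y(4, 1)) = -33*(12*(-2) + 3) = -33*(-24 + 3) = -33*(-21) = 693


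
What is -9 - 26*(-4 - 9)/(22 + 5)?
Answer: 95/27 ≈ 3.5185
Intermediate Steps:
-9 - 26*(-4 - 9)/(22 + 5) = -9 - (-338)/27 = -9 - 26*(-13/27) = -9 + 338/27 = 95/27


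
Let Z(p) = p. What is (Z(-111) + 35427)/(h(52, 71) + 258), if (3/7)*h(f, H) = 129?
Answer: 35316/559 ≈ 63.177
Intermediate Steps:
h(f, H) = 301 (h(f, H) = (7/3)*129 = 301)
(Z(-111) + 35427)/(h(52, 71) + 258) = (-111 + 35427)/(301 + 258) = 35316/559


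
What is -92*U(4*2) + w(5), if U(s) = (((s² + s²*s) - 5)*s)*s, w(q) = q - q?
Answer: -3362048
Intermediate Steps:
w(q) = 0
U(s) = s²*(-5 + s² + s³) (U(s) = (((s² + s³) - 5)*s)*s = ((-5 + s² + s³)*s)*s = (s*(-5 + s² + s³))*s = s²*(-5 + s² + s³))
-92*U(4*2) + w(5) = -92*(4*2)²*(-5 + (4*2)² + (4*2)³) + 0 = -92*8²*(-5 + 8² + 8³) + 0 = -5888*(-5 + 64 + 512) + 0 = -5888*571 + 0 = -92*36544 + 0 = -3362048 + 0 = -3362048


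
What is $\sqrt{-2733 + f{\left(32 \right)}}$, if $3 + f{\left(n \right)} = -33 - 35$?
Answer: $2 i \sqrt{701} \approx 52.953 i$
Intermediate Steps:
$f{\left(n \right)} = -71$ ($f{\left(n \right)} = -3 - 68 = -71$)
$\sqrt{-2733 + f{\left(32 \right)}} = \sqrt{-2733 - 71} = \sqrt{-2804} = 2 i \sqrt{701}$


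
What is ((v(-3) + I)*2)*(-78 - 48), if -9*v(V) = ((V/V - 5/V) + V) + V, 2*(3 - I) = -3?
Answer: -3682/3 ≈ -1227.3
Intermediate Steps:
I = 9/2 (I = 3 - ½*(-3) = 3 + 3/2 = 9/2 ≈ 4.5000)
v(V) = -⅑ - 2*V/9 + 5/(9*V) (v(V) = -(((V/V - 5/V) + V) + V)/9 = -(((1 - 5/V) + V) + V)/9 = -((1 + V - 5/V) + V)/9 = -(1 - 5/V + 2*V)/9 = -⅑ - 2*V/9 + 5/(9*V))
((v(-3) + I)*2)*(-78 - 48) = (((⅑)*(5 - 1*(-3) - 2*(-3)²)/(-3) + 9/2)*2)*(-78 - 48) = (((⅑)*(-⅓)*(5 + 3 - 2*9) + 9/2)*2)*(-126) = (((⅑)*(-⅓)*(5 + 3 - 18) + 9/2)*2)*(-126) = (((⅑)*(-⅓)*(-10) + 9/2)*2)*(-126) = ((10/27 + 9/2)*2)*(-126) = ((263/54)*2)*(-126) = (263/27)*(-126) = -3682/3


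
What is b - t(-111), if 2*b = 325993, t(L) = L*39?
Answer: 334651/2 ≈ 1.6733e+5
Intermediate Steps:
t(L) = 39*L
b = 325993/2 (b = (½)*325993 = 325993/2 ≈ 1.6300e+5)
b - t(-111) = 325993/2 - 39*(-111) = 325993/2 - 1*(-4329) = 325993/2 + 4329 = 334651/2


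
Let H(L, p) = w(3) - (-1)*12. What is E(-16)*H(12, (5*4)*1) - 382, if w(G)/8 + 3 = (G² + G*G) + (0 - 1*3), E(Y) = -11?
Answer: -1570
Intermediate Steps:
w(G) = -48 + 16*G² (w(G) = -24 + 8*((G² + G*G) + (0 - 1*3)) = -24 + 8*((G² + G²) + (0 - 3)) = -24 + 8*(2*G² - 3) = -24 + 8*(-3 + 2*G²) = -24 + (-24 + 16*G²) = -48 + 16*G²)
H(L, p) = 108 (H(L, p) = (-48 + 16*3²) - (-1)*12 = (-48 + 16*9) - 1*(-12) = (-48 + 144) + 12 = 96 + 12 = 108)
E(-16)*H(12, (5*4)*1) - 382 = -11*108 - 382 = -1188 - 382 = -1570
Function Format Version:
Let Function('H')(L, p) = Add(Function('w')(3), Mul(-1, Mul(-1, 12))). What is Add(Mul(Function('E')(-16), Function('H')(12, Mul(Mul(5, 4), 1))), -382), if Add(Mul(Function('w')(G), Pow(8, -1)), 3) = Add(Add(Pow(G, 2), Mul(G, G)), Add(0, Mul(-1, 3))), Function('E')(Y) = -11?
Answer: -1570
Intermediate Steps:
Function('w')(G) = Add(-48, Mul(16, Pow(G, 2))) (Function('w')(G) = Add(-24, Mul(8, Add(Add(Pow(G, 2), Mul(G, G)), Add(0, Mul(-1, 3))))) = Add(-24, Mul(8, Add(Add(Pow(G, 2), Pow(G, 2)), Add(0, -3)))) = Add(-24, Mul(8, Add(Mul(2, Pow(G, 2)), -3))) = Add(-24, Mul(8, Add(-3, Mul(2, Pow(G, 2))))) = Add(-24, Add(-24, Mul(16, Pow(G, 2)))) = Add(-48, Mul(16, Pow(G, 2))))
Function('H')(L, p) = 108 (Function('H')(L, p) = Add(Add(-48, Mul(16, Pow(3, 2))), Mul(-1, Mul(-1, 12))) = Add(Add(-48, Mul(16, 9)), Mul(-1, -12)) = Add(Add(-48, 144), 12) = Add(96, 12) = 108)
Add(Mul(Function('E')(-16), Function('H')(12, Mul(Mul(5, 4), 1))), -382) = Add(Mul(-11, 108), -382) = Add(-1188, -382) = -1570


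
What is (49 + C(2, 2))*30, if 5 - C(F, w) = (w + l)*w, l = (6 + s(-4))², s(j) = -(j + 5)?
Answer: 0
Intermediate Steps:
s(j) = -5 - j (s(j) = -(5 + j) = -5 - j)
l = 25 (l = (6 + (-5 - 1*(-4)))² = (6 + (-5 + 4))² = (6 - 1)² = 5² = 25)
C(F, w) = 5 - w*(25 + w) (C(F, w) = 5 - (w + 25)*w = 5 - (25 + w)*w = 5 - w*(25 + w))
(49 + C(2, 2))*30 = (49 + (5 - 1*2² - 25*2))*30 = (49 + (5 - 1*4 - 50))*30 = (49 + (5 - 4 - 50))*30 = (49 - 49)*30 = 0*30 = 0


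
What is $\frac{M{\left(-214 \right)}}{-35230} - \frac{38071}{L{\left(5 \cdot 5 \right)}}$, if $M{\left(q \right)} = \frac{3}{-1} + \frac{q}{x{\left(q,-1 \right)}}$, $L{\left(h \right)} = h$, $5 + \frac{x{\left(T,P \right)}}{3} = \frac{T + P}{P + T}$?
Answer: $- \frac{1609490041}{1056900} \approx -1522.8$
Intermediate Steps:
$x{\left(T,P \right)} = -12$ ($x{\left(T,P \right)} = -15 + 3 \frac{T + P}{P + T} = -15 + 3 \frac{P + T}{P + T} = -15 + 3 \cdot 1 = -15 + 3 = -12$)
$M{\left(q \right)} = -3 - \frac{q}{12}$ ($M{\left(q \right)} = \frac{3}{-1} + \frac{q}{-12} = 3 \left(-1\right) + q \left(- \frac{1}{12}\right) = -3 - \frac{q}{12}$)
$\frac{M{\left(-214 \right)}}{-35230} - \frac{38071}{L{\left(5 \cdot 5 \right)}} = \frac{-3 - - \frac{107}{6}}{-35230} - \frac{38071}{5 \cdot 5} = \left(-3 + \frac{107}{6}\right) \left(- \frac{1}{35230}\right) - \frac{38071}{25} = \frac{89}{6} \left(- \frac{1}{35230}\right) - \frac{38071}{25} = - \frac{89}{211380} - \frac{38071}{25} = - \frac{1609490041}{1056900}$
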